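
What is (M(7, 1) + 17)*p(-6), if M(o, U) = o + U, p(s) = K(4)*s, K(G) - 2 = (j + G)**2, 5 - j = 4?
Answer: -4050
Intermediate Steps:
j = 1 (j = 5 - 1*4 = 5 - 4 = 1)
K(G) = 2 + (1 + G)**2
p(s) = 27*s (p(s) = (2 + (1 + 4)**2)*s = (2 + 5**2)*s = (2 + 25)*s = 27*s)
M(o, U) = U + o
(M(7, 1) + 17)*p(-6) = ((1 + 7) + 17)*(27*(-6)) = (8 + 17)*(-162) = 25*(-162) = -4050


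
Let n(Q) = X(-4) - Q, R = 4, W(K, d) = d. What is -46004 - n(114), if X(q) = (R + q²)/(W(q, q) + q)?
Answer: -91775/2 ≈ -45888.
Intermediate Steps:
X(q) = (4 + q²)/(2*q) (X(q) = (4 + q²)/(q + q) = (4 + q²)/((2*q)) = (4 + q²)*(1/(2*q)) = (4 + q²)/(2*q))
n(Q) = -5/2 - Q (n(Q) = ((½)*(-4) + 2/(-4)) - Q = (-2 + 2*(-¼)) - Q = (-2 - ½) - Q = -5/2 - Q)
-46004 - n(114) = -46004 - (-5/2 - 1*114) = -46004 - (-5/2 - 114) = -46004 - 1*(-233/2) = -46004 + 233/2 = -91775/2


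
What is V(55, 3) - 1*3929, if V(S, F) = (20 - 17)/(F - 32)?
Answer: -113944/29 ≈ -3929.1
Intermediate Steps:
V(S, F) = 3/(-32 + F)
V(55, 3) - 1*3929 = 3/(-32 + 3) - 1*3929 = 3/(-29) - 3929 = 3*(-1/29) - 3929 = -3/29 - 3929 = -113944/29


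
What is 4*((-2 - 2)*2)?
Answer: -32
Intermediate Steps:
4*((-2 - 2)*2) = 4*(-4*2) = 4*(-8) = -32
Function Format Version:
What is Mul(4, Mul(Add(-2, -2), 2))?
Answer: -32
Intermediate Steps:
Mul(4, Mul(Add(-2, -2), 2)) = Mul(4, Mul(-4, 2)) = Mul(4, -8) = -32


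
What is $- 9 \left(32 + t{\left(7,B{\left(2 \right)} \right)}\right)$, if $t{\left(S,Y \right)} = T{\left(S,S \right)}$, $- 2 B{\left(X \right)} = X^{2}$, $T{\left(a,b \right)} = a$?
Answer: $-351$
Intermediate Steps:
$B{\left(X \right)} = - \frac{X^{2}}{2}$
$t{\left(S,Y \right)} = S$
$- 9 \left(32 + t{\left(7,B{\left(2 \right)} \right)}\right) = - 9 \left(32 + 7\right) = \left(-9\right) 39 = -351$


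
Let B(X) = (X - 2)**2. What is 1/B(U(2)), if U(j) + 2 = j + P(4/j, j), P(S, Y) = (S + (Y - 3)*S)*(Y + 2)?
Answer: 1/4 ≈ 0.25000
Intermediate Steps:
P(S, Y) = (2 + Y)*(S + S*(-3 + Y)) (P(S, Y) = (S + (-3 + Y)*S)*(2 + Y) = (S + S*(-3 + Y))*(2 + Y) = (2 + Y)*(S + S*(-3 + Y)))
U(j) = -2 + j + 4*(-4 + j**2)/j (U(j) = -2 + (j + (4/j)*(-4 + j**2)) = -2 + (j + 4*(-4 + j**2)/j) = -2 + j + 4*(-4 + j**2)/j)
B(X) = (-2 + X)**2
1/B(U(2)) = 1/((-2 + (-2 - 16/2 + 5*2))**2) = 1/((-2 + (-2 - 16*1/2 + 10))**2) = 1/((-2 + (-2 - 8 + 10))**2) = 1/((-2 + 0)**2) = 1/((-2)**2) = 1/4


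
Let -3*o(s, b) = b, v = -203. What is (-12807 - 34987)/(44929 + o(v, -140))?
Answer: -143382/134927 ≈ -1.0627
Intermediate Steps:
o(s, b) = -b/3
(-12807 - 34987)/(44929 + o(v, -140)) = (-12807 - 34987)/(44929 - 1/3*(-140)) = -47794/(44929 + 140/3) = -47794/134927/3 = -47794*3/134927 = -143382/134927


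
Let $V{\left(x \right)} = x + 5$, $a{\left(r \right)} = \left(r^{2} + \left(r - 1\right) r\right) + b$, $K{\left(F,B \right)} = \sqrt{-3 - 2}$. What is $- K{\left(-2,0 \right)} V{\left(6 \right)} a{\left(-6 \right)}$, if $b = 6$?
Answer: $- 924 i \sqrt{5} \approx - 2066.1 i$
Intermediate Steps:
$K{\left(F,B \right)} = i \sqrt{5}$ ($K{\left(F,B \right)} = \sqrt{-5} = i \sqrt{5}$)
$a{\left(r \right)} = 6 + r^{2} + r \left(-1 + r\right)$ ($a{\left(r \right)} = \left(r^{2} + \left(r - 1\right) r\right) + 6 = \left(r^{2} + \left(-1 + r\right) r\right) + 6 = \left(r^{2} + r \left(-1 + r\right)\right) + 6 = 6 + r^{2} + r \left(-1 + r\right)$)
$V{\left(x \right)} = 5 + x$
$- K{\left(-2,0 \right)} V{\left(6 \right)} a{\left(-6 \right)} = - i \sqrt{5} \left(5 + 6\right) \left(6 - -6 + 2 \left(-6\right)^{2}\right) = - i \sqrt{5} \cdot 11 \left(6 + 6 + 2 \cdot 36\right) = - 11 i \sqrt{5} \left(6 + 6 + 72\right) = - 11 i \sqrt{5} \cdot 84 = - 924 i \sqrt{5}$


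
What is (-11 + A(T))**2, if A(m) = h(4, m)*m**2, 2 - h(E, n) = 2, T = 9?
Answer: 121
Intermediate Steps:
h(E, n) = 0 (h(E, n) = 2 - 1*2 = 2 - 2 = 0)
A(m) = 0 (A(m) = 0*m**2 = 0)
(-11 + A(T))**2 = (-11 + 0)**2 = (-11)**2 = 121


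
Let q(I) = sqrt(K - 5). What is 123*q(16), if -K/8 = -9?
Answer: 123*sqrt(67) ≈ 1006.8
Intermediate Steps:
K = 72 (K = -8*(-9) = 72)
q(I) = sqrt(67) (q(I) = sqrt(72 - 5) = sqrt(67))
123*q(16) = 123*sqrt(67)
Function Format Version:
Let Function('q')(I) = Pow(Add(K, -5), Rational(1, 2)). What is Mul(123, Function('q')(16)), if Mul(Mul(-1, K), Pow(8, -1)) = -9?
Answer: Mul(123, Pow(67, Rational(1, 2))) ≈ 1006.8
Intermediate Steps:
K = 72 (K = Mul(-8, -9) = 72)
Function('q')(I) = Pow(67, Rational(1, 2)) (Function('q')(I) = Pow(Add(72, -5), Rational(1, 2)) = Pow(67, Rational(1, 2)))
Mul(123, Function('q')(16)) = Mul(123, Pow(67, Rational(1, 2)))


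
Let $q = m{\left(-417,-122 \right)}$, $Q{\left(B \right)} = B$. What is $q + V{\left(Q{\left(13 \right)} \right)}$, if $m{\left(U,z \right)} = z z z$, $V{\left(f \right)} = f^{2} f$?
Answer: $-1813651$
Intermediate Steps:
$V{\left(f \right)} = f^{3}$
$m{\left(U,z \right)} = z^{3}$ ($m{\left(U,z \right)} = z^{2} z = z^{3}$)
$q = -1815848$ ($q = \left(-122\right)^{3} = -1815848$)
$q + V{\left(Q{\left(13 \right)} \right)} = -1815848 + 13^{3} = -1815848 + 2197 = -1813651$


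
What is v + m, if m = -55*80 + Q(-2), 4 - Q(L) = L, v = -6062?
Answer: -10456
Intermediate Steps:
Q(L) = 4 - L
m = -4394 (m = -55*80 + (4 - 1*(-2)) = -4400 + (4 + 2) = -4400 + 6 = -4394)
v + m = -6062 - 4394 = -10456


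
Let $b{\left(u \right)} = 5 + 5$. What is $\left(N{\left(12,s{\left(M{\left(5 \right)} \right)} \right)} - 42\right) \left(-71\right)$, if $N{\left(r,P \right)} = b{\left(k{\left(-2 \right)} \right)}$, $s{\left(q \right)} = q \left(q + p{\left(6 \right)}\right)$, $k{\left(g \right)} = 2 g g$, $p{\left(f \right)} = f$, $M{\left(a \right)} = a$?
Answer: $2272$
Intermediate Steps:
$k{\left(g \right)} = 2 g^{2}$
$b{\left(u \right)} = 10$
$s{\left(q \right)} = q \left(6 + q\right)$ ($s{\left(q \right)} = q \left(q + 6\right) = q \left(6 + q\right)$)
$N{\left(r,P \right)} = 10$
$\left(N{\left(12,s{\left(M{\left(5 \right)} \right)} \right)} - 42\right) \left(-71\right) = \left(10 - 42\right) \left(-71\right) = \left(-32\right) \left(-71\right) = 2272$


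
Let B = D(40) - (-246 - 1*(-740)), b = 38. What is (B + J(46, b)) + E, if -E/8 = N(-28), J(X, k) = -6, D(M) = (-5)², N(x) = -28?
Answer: -251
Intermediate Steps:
D(M) = 25
E = 224 (E = -8*(-28) = 224)
B = -469 (B = 25 - (-246 - 1*(-740)) = 25 - (-246 + 740) = 25 - 1*494 = 25 - 494 = -469)
(B + J(46, b)) + E = (-469 - 6) + 224 = -475 + 224 = -251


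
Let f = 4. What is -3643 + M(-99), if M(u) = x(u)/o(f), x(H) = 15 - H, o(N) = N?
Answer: -7229/2 ≈ -3614.5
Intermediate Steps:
M(u) = 15/4 - u/4 (M(u) = (15 - u)/4 = (15 - u)*(¼) = 15/4 - u/4)
-3643 + M(-99) = -3643 + (15/4 - ¼*(-99)) = -3643 + (15/4 + 99/4) = -3643 + 57/2 = -7229/2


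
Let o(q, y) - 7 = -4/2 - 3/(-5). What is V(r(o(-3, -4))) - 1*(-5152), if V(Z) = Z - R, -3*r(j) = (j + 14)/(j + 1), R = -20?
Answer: 511930/99 ≈ 5171.0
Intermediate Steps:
o(q, y) = 28/5 (o(q, y) = 7 + (-4/2 - 3/(-5)) = 7 + (-4*1/2 - 3*(-1/5)) = 7 + (-2 + 3/5) = 7 - 7/5 = 28/5)
r(j) = -(14 + j)/(3*(1 + j)) (r(j) = -(j + 14)/(3*(j + 1)) = -(14 + j)/(3*(1 + j)))
V(Z) = 20 + Z (V(Z) = Z - 1*(-20) = Z + 20 = 20 + Z)
V(r(o(-3, -4))) - 1*(-5152) = (20 + (-14 - 1*28/5)/(3*(1 + 28/5))) - 1*(-5152) = (20 + (-14 - 28/5)/(3*(33/5))) + 5152 = (20 + (1/3)*(5/33)*(-98/5)) + 5152 = (20 - 98/99) + 5152 = 1882/99 + 5152 = 511930/99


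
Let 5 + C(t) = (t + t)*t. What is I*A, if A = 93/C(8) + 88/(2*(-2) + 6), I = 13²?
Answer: 310115/41 ≈ 7563.8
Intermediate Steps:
C(t) = -5 + 2*t² (C(t) = -5 + (t + t)*t = -5 + (2*t)*t = -5 + 2*t²)
I = 169
A = 1835/41 (A = 93/(-5 + 2*8²) + 88/(2*(-2) + 6) = 93/(-5 + 2*64) + 88/(-4 + 6) = 93/(-5 + 128) + 88/2 = 93/123 + 88*(½) = 93*(1/123) + 44 = 31/41 + 44 = 1835/41 ≈ 44.756)
I*A = 169*(1835/41) = 310115/41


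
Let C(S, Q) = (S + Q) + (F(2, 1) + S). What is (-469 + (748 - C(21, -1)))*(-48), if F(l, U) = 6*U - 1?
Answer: -11184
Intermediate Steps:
F(l, U) = -1 + 6*U
C(S, Q) = 5 + Q + 2*S (C(S, Q) = (S + Q) + ((-1 + 6*1) + S) = (Q + S) + ((-1 + 6) + S) = (Q + S) + (5 + S) = 5 + Q + 2*S)
(-469 + (748 - C(21, -1)))*(-48) = (-469 + (748 - (5 - 1 + 2*21)))*(-48) = (-469 + (748 - (5 - 1 + 42)))*(-48) = (-469 + (748 - 1*46))*(-48) = (-469 + (748 - 46))*(-48) = (-469 + 702)*(-48) = 233*(-48) = -11184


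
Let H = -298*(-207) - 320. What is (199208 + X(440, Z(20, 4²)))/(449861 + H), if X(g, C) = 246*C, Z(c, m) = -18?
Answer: 194780/511227 ≈ 0.38100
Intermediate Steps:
H = 61366 (H = 61686 - 320 = 61366)
(199208 + X(440, Z(20, 4²)))/(449861 + H) = (199208 + 246*(-18))/(449861 + 61366) = (199208 - 4428)/511227 = 194780*(1/511227) = 194780/511227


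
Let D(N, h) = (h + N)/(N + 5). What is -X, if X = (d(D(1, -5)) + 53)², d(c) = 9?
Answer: -3844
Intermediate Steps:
D(N, h) = (N + h)/(5 + N)
X = 3844 (X = (9 + 53)² = 62² = 3844)
-X = -1*3844 = -3844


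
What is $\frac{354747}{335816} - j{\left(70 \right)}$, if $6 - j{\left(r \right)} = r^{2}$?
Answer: $\frac{1643838251}{335816} \approx 4895.1$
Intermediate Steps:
$j{\left(r \right)} = 6 - r^{2}$
$\frac{354747}{335816} - j{\left(70 \right)} = \frac{354747}{335816} - \left(6 - 70^{2}\right) = 354747 \cdot \frac{1}{335816} - \left(6 - 4900\right) = \frac{354747}{335816} - \left(6 - 4900\right) = \frac{354747}{335816} - -4894 = \frac{354747}{335816} + 4894 = \frac{1643838251}{335816}$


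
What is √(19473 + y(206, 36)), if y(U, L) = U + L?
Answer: √19715 ≈ 140.41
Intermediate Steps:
y(U, L) = L + U
√(19473 + y(206, 36)) = √(19473 + (36 + 206)) = √(19473 + 242) = √19715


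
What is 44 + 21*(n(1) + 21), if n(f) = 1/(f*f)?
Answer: 506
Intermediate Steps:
n(f) = f**(-2)
44 + 21*(n(1) + 21) = 44 + 21*(1**(-2) + 21) = 44 + 21*(1 + 21) = 44 + 21*22 = 44 + 462 = 506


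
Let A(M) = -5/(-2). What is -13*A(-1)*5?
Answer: -325/2 ≈ -162.50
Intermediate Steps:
A(M) = 5/2 (A(M) = -5*(-½) = 5/2)
-13*A(-1)*5 = -13*5/2*5 = -65/2*5 = -325/2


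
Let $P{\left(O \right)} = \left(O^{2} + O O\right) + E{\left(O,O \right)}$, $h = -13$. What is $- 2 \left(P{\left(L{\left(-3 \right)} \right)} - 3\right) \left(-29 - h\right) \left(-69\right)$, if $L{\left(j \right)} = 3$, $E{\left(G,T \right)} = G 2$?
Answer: $-46368$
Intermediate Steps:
$E{\left(G,T \right)} = 2 G$
$P{\left(O \right)} = 2 O + 2 O^{2}$ ($P{\left(O \right)} = \left(O^{2} + O O\right) + 2 O = \left(O^{2} + O^{2}\right) + 2 O = 2 O^{2} + 2 O = 2 O + 2 O^{2}$)
$- 2 \left(P{\left(L{\left(-3 \right)} \right)} - 3\right) \left(-29 - h\right) \left(-69\right) = - 2 \left(2 \cdot 3 \left(1 + 3\right) - 3\right) \left(-29 - -13\right) \left(-69\right) = - 2 \left(2 \cdot 3 \cdot 4 - 3\right) \left(-29 + 13\right) \left(-69\right) = - 2 \left(24 - 3\right) \left(-16\right) \left(-69\right) = \left(-2\right) 21 \left(-16\right) \left(-69\right) = \left(-42\right) \left(-16\right) \left(-69\right) = 672 \left(-69\right) = -46368$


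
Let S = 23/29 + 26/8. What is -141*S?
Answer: -66129/116 ≈ -570.08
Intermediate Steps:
S = 469/116 (S = 23*(1/29) + 26*(⅛) = 23/29 + 13/4 = 469/116 ≈ 4.0431)
-141*S = -141*469/116 = -66129/116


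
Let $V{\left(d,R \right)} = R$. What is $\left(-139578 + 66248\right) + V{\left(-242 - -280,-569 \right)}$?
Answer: $-73899$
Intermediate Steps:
$\left(-139578 + 66248\right) + V{\left(-242 - -280,-569 \right)} = \left(-139578 + 66248\right) - 569 = -73330 - 569 = -73899$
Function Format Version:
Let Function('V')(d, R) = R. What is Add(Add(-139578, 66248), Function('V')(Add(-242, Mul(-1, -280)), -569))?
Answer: -73899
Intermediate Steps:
Add(Add(-139578, 66248), Function('V')(Add(-242, Mul(-1, -280)), -569)) = Add(Add(-139578, 66248), -569) = Add(-73330, -569) = -73899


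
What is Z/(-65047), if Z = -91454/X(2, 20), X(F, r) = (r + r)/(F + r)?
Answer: 502997/650470 ≈ 0.77328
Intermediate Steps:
X(F, r) = 2*r/(F + r) (X(F, r) = (2*r)/(F + r) = 2*r/(F + r))
Z = -502997/10 (Z = -91454/(2*20/(2 + 20)) = -91454/(2*20/22) = -91454/(2*20*(1/22)) = -91454/20/11 = -91454*11/20 = -502997/10 ≈ -50300.)
Z/(-65047) = -502997/10/(-65047) = -502997/10*(-1/65047) = 502997/650470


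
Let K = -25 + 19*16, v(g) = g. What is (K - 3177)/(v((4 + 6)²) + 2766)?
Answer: -1449/1433 ≈ -1.0112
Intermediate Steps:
K = 279 (K = -25 + 304 = 279)
(K - 3177)/(v((4 + 6)²) + 2766) = (279 - 3177)/((4 + 6)² + 2766) = -2898/(10² + 2766) = -2898/(100 + 2766) = -2898/2866 = -2898*1/2866 = -1449/1433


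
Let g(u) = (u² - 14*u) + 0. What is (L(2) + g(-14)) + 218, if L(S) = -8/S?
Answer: 606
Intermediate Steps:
g(u) = u² - 14*u
(L(2) + g(-14)) + 218 = (-8/2 - 14*(-14 - 14)) + 218 = (-8*½ - 14*(-28)) + 218 = (-4 + 392) + 218 = 388 + 218 = 606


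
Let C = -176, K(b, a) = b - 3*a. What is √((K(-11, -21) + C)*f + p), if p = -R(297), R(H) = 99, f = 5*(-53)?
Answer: 181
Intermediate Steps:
f = -265
p = -99 (p = -1*99 = -99)
√((K(-11, -21) + C)*f + p) = √(((-11 - 3*(-21)) - 176)*(-265) - 99) = √(((-11 + 63) - 176)*(-265) - 99) = √((52 - 176)*(-265) - 99) = √(-124*(-265) - 99) = √(32860 - 99) = √32761 = 181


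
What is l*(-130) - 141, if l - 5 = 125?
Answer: -17041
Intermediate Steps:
l = 130 (l = 5 + 125 = 130)
l*(-130) - 141 = 130*(-130) - 141 = -16900 - 141 = -17041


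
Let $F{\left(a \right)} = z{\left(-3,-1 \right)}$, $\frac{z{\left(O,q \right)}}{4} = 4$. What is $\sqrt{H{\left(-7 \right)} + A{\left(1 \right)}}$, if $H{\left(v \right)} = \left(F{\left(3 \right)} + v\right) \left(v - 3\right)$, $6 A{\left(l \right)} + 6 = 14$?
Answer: $\frac{i \sqrt{798}}{3} \approx 9.4163 i$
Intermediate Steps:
$z{\left(O,q \right)} = 16$ ($z{\left(O,q \right)} = 4 \cdot 4 = 16$)
$F{\left(a \right)} = 16$
$A{\left(l \right)} = \frac{4}{3}$ ($A{\left(l \right)} = -1 + \frac{1}{6} \cdot 14 = -1 + \frac{7}{3} = \frac{4}{3}$)
$H{\left(v \right)} = \left(-3 + v\right) \left(16 + v\right)$ ($H{\left(v \right)} = \left(16 + v\right) \left(v - 3\right) = \left(16 + v\right) \left(-3 + v\right) = \left(-3 + v\right) \left(16 + v\right)$)
$\sqrt{H{\left(-7 \right)} + A{\left(1 \right)}} = \sqrt{\left(-48 + \left(-7\right)^{2} + 13 \left(-7\right)\right) + \frac{4}{3}} = \sqrt{\left(-48 + 49 - 91\right) + \frac{4}{3}} = \sqrt{-90 + \frac{4}{3}} = \sqrt{- \frac{266}{3}} = \frac{i \sqrt{798}}{3}$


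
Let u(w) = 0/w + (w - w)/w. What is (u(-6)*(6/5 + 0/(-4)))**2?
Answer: 0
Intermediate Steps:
u(w) = 0 (u(w) = 0 + 0/w = 0 + 0 = 0)
(u(-6)*(6/5 + 0/(-4)))**2 = (0*(6/5 + 0/(-4)))**2 = (0*(6*(1/5) + 0*(-1/4)))**2 = (0*(6/5 + 0))**2 = (0*(6/5))**2 = 0**2 = 0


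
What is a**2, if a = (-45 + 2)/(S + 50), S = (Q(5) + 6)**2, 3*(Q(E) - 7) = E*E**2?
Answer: 149769/747803716 ≈ 0.00020028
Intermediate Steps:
Q(E) = 7 + E**3/3 (Q(E) = 7 + (E*E**2)/3 = 7 + E**3/3)
S = 26896/9 (S = ((7 + (1/3)*5**3) + 6)**2 = ((7 + (1/3)*125) + 6)**2 = ((7 + 125/3) + 6)**2 = (146/3 + 6)**2 = (164/3)**2 = 26896/9 ≈ 2988.4)
a = -387/27346 (a = (-45 + 2)/(26896/9 + 50) = -43/27346/9 = -43*9/27346 = -387/27346 ≈ -0.014152)
a**2 = (-387/27346)**2 = 149769/747803716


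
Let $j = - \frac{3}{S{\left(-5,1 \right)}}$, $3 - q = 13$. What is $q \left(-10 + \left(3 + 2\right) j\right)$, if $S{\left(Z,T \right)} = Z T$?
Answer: $70$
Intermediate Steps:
$q = -10$ ($q = 3 - 13 = -10$)
$S{\left(Z,T \right)} = T Z$
$j = \frac{3}{5}$ ($j = - \frac{3}{1 \left(-5\right)} = - \frac{3}{-5} = \left(-3\right) \left(- \frac{1}{5}\right) = \frac{3}{5} \approx 0.6$)
$q \left(-10 + \left(3 + 2\right) j\right) = - 10 \left(-10 + \left(3 + 2\right) \frac{3}{5}\right) = - 10 \left(-10 + 5 \cdot \frac{3}{5}\right) = - 10 \left(-10 + 3\right) = \left(-10\right) \left(-7\right) = 70$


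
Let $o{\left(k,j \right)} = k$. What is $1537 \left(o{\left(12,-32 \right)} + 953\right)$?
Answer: $1483205$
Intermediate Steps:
$1537 \left(o{\left(12,-32 \right)} + 953\right) = 1537 \left(12 + 953\right) = 1537 \cdot 965 = 1483205$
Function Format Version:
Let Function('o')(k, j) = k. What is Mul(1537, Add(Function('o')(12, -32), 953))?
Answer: 1483205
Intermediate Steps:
Mul(1537, Add(Function('o')(12, -32), 953)) = Mul(1537, Add(12, 953)) = Mul(1537, 965) = 1483205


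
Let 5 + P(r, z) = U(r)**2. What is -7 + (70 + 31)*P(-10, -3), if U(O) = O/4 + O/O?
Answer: -1139/4 ≈ -284.75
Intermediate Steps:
U(O) = 1 + O/4 (U(O) = O*(1/4) + 1 = O/4 + 1 = 1 + O/4)
P(r, z) = -5 + (1 + r/4)**2
-7 + (70 + 31)*P(-10, -3) = -7 + (70 + 31)*(-5 + (4 - 10)**2/16) = -7 + 101*(-5 + (1/16)*(-6)**2) = -7 + 101*(-5 + (1/16)*36) = -7 + 101*(-5 + 9/4) = -7 + 101*(-11/4) = -7 - 1111/4 = -1139/4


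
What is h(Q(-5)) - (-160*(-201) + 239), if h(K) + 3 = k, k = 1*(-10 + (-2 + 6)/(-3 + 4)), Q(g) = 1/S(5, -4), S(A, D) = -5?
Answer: -32408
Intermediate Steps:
Q(g) = -1/5 (Q(g) = 1/(-5) = -1/5)
k = -6 (k = 1*(-10 + 4/1) = 1*(-10 + 4*1) = 1*(-10 + 4) = 1*(-6) = -6)
h(K) = -9 (h(K) = -3 - 6 = -9)
h(Q(-5)) - (-160*(-201) + 239) = -9 - (-160*(-201) + 239) = -9 - (32160 + 239) = -9 - 1*32399 = -9 - 32399 = -32408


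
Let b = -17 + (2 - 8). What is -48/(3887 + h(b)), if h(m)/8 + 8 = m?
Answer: -16/1213 ≈ -0.013190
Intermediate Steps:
b = -23 (b = -17 - 6 = -23)
h(m) = -64 + 8*m
-48/(3887 + h(b)) = -48/(3887 + (-64 + 8*(-23))) = -48/(3887 + (-64 - 184)) = -48/(3887 - 248) = -48/3639 = -48*1/3639 = -16/1213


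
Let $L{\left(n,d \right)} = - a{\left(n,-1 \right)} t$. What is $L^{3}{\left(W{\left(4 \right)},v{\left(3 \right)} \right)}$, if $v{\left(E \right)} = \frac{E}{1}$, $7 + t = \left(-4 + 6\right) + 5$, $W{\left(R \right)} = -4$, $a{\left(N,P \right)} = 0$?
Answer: $0$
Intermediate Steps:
$t = 0$ ($t = -7 + \left(\left(-4 + 6\right) + 5\right) = -7 + \left(2 + 5\right) = -7 + 7 = 0$)
$v{\left(E \right)} = E$ ($v{\left(E \right)} = E 1 = E$)
$L{\left(n,d \right)} = 0$ ($L{\left(n,d \right)} = \left(-1\right) 0 \cdot 0 = 0 \cdot 0 = 0$)
$L^{3}{\left(W{\left(4 \right)},v{\left(3 \right)} \right)} = 0^{3} = 0$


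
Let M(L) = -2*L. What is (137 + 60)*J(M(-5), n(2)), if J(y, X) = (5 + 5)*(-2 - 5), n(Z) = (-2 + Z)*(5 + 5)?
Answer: -13790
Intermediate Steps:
n(Z) = -20 + 10*Z (n(Z) = (-2 + Z)*10 = -20 + 10*Z)
J(y, X) = -70 (J(y, X) = 10*(-7) = -70)
(137 + 60)*J(M(-5), n(2)) = (137 + 60)*(-70) = 197*(-70) = -13790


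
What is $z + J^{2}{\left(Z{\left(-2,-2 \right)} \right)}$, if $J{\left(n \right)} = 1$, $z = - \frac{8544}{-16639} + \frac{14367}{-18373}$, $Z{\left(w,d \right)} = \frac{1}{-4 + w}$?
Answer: $\frac{223634746}{305708347} \approx 0.73153$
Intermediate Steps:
$z = - \frac{82073601}{305708347}$ ($z = \left(-8544\right) \left(- \frac{1}{16639}\right) + 14367 \left(- \frac{1}{18373}\right) = \frac{8544}{16639} - \frac{14367}{18373} = - \frac{82073601}{305708347} \approx -0.26847$)
$z + J^{2}{\left(Z{\left(-2,-2 \right)} \right)} = - \frac{82073601}{305708347} + 1^{2} = - \frac{82073601}{305708347} + 1 = \frac{223634746}{305708347}$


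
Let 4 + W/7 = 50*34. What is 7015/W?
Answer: 7015/11872 ≈ 0.59089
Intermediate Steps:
W = 11872 (W = -28 + 7*(50*34) = -28 + 7*1700 = -28 + 11900 = 11872)
7015/W = 7015/11872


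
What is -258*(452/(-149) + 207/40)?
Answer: -1646427/2980 ≈ -552.49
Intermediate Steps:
-258*(452/(-149) + 207/40) = -258*(452*(-1/149) + 207*(1/40)) = -258*(-452/149 + 207/40) = -258*12763/5960 = -1646427/2980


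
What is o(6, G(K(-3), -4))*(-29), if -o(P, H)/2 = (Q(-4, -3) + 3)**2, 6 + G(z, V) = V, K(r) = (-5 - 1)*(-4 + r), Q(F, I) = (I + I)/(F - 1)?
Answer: 25578/25 ≈ 1023.1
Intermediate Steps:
Q(F, I) = 2*I/(-1 + F) (Q(F, I) = (2*I)/(-1 + F) = 2*I/(-1 + F))
K(r) = 24 - 6*r (K(r) = -6*(-4 + r) = 24 - 6*r)
G(z, V) = -6 + V
o(P, H) = -882/25 (o(P, H) = -2*(2*(-3)/(-1 - 4) + 3)**2 = -2*(2*(-3)/(-5) + 3)**2 = -2*(2*(-3)*(-1/5) + 3)**2 = -2*(6/5 + 3)**2 = -2*(21/5)**2 = -2*441/25 = -882/25)
o(6, G(K(-3), -4))*(-29) = -882/25*(-29) = 25578/25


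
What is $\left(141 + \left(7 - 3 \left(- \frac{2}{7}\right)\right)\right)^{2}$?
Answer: $\frac{1085764}{49} \approx 22158.0$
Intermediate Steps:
$\left(141 + \left(7 - 3 \left(- \frac{2}{7}\right)\right)\right)^{2} = \left(141 + \left(7 - 3 \left(\left(-2\right) \frac{1}{7}\right)\right)\right)^{2} = \left(141 + \left(7 - - \frac{6}{7}\right)\right)^{2} = \left(141 + \left(7 + \frac{6}{7}\right)\right)^{2} = \left(141 + \frac{55}{7}\right)^{2} = \left(\frac{1042}{7}\right)^{2} = \frac{1085764}{49}$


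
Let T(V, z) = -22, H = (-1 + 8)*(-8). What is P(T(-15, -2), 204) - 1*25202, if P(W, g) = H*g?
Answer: -36626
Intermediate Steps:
H = -56 (H = 7*(-8) = -56)
P(W, g) = -56*g
P(T(-15, -2), 204) - 1*25202 = -56*204 - 1*25202 = -11424 - 25202 = -36626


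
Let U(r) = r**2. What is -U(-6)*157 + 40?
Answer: -5612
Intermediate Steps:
-U(-6)*157 + 40 = -1*(-6)**2*157 + 40 = -1*36*157 + 40 = -36*157 + 40 = -5652 + 40 = -5612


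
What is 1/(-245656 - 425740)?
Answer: -1/671396 ≈ -1.4894e-6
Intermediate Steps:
1/(-245656 - 425740) = 1/(-671396) = -1/671396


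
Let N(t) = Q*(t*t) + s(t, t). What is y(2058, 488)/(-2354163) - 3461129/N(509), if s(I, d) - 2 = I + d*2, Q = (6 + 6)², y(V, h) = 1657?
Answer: -8209883162828/87831921720459 ≈ -0.093473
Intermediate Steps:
Q = 144 (Q = 12² = 144)
s(I, d) = 2 + I + 2*d (s(I, d) = 2 + (I + d*2) = 2 + (I + 2*d) = 2 + I + 2*d)
N(t) = 2 + 3*t + 144*t² (N(t) = 144*(t*t) + (2 + t + 2*t) = 144*t² + (2 + 3*t) = 2 + 3*t + 144*t²)
y(2058, 488)/(-2354163) - 3461129/N(509) = 1657/(-2354163) - 3461129/(2 + 3*509 + 144*509²) = 1657*(-1/2354163) - 3461129/(2 + 1527 + 144*259081) = -1657/2354163 - 3461129/(2 + 1527 + 37307664) = -1657/2354163 - 3461129/37309193 = -8209883162828/87831921720459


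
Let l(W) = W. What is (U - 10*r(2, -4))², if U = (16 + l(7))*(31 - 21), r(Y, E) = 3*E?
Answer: 122500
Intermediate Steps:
U = 230 (U = (16 + 7)*(31 - 21) = 23*10 = 230)
(U - 10*r(2, -4))² = (230 - 30*(-4))² = (230 - 10*(-12))² = (230 + 120)² = 350² = 122500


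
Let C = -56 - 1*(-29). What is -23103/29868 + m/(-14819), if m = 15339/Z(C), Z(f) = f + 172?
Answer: -16700277339/21393004780 ≈ -0.78064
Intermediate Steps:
C = -27 (C = -56 + 29 = -27)
Z(f) = 172 + f
m = 15339/145 (m = 15339/(172 - 27) = 15339/145 ≈ 105.79)
-23103/29868 + m/(-14819) = -23103/29868 + (15339/145)/(-14819) = -23103*1/29868 + (15339/145)*(-1/14819) = -7701/9956 - 15339/2148755 = -16700277339/21393004780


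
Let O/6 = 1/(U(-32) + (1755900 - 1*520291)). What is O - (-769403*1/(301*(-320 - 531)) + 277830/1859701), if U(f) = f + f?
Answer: -1855817807591783879/588569493028598795 ≈ -3.1531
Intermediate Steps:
U(f) = 2*f
O = 6/1235545 (O = 6/(2*(-32) + (1755900 - 1*520291)) = 6/(-64 + (1755900 - 520291)) = 6/(-64 + 1235609) = 6/1235545 ≈ 4.8562e-6)
O - (-769403*1/(301*(-320 - 531)) + 277830/1859701) = 6/1235545 - (-769403*1/(301*(-320 - 531)) + 277830/1859701) = 6/1235545 - (-769403/((-851*301)) + 277830*(1/1859701)) = 6/1235545 - (-769403/(-256151) + 277830/1859701) = 6/1235545 - (-769403*(-1/256151) + 277830/1859701) = 6/1235545 - (769403/256151 + 277830/1859701) = 6/1235545 - 1*1502025960833/476364270851 = 6/1235545 - 1502025960833/476364270851 = -1855817807591783879/588569493028598795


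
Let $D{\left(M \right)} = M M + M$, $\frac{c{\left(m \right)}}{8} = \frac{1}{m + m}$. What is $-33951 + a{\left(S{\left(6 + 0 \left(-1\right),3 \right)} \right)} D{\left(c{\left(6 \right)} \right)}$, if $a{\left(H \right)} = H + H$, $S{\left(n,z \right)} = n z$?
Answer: $-33911$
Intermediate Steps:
$c{\left(m \right)} = \frac{4}{m}$ ($c{\left(m \right)} = \frac{8}{m + m} = \frac{8}{2 m} = 8 \frac{1}{2 m} = \frac{4}{m}$)
$a{\left(H \right)} = 2 H$
$D{\left(M \right)} = M + M^{2}$ ($D{\left(M \right)} = M^{2} + M = M + M^{2}$)
$-33951 + a{\left(S{\left(6 + 0 \left(-1\right),3 \right)} \right)} D{\left(c{\left(6 \right)} \right)} = -33951 + 2 \left(6 + 0 \left(-1\right)\right) 3 \cdot \frac{4}{6} \left(1 + \frac{4}{6}\right) = -33951 + 2 \left(6 + 0\right) 3 \cdot 4 \cdot \frac{1}{6} \left(1 + 4 \cdot \frac{1}{6}\right) = -33951 + 2 \cdot 6 \cdot 3 \frac{2 \left(1 + \frac{2}{3}\right)}{3} = -33951 + 2 \cdot 18 \cdot \frac{2}{3} \cdot \frac{5}{3} = -33951 + 36 \cdot \frac{10}{9} = -33951 + 40 = -33911$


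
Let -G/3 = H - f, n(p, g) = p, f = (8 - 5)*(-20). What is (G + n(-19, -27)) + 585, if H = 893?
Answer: -2293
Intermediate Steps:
f = -60 (f = 3*(-20) = -60)
G = -2859 (G = -3*(893 - 1*(-60)) = -3*(893 + 60) = -3*953 = -2859)
(G + n(-19, -27)) + 585 = (-2859 - 19) + 585 = -2878 + 585 = -2293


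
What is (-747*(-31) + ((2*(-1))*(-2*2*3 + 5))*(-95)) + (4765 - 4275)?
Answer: 22317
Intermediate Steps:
(-747*(-31) + ((2*(-1))*(-2*2*3 + 5))*(-95)) + (4765 - 4275) = (23157 - 2*(-4*3 + 5)*(-95)) + 490 = (23157 - 2*(-12 + 5)*(-95)) + 490 = (23157 - 2*(-7)*(-95)) + 490 = (23157 + 14*(-95)) + 490 = (23157 - 1330) + 490 = 21827 + 490 = 22317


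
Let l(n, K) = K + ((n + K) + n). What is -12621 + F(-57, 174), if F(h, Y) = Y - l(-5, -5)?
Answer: -12427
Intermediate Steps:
l(n, K) = 2*K + 2*n (l(n, K) = K + ((K + n) + n) = K + (K + 2*n) = 2*K + 2*n)
F(h, Y) = 20 + Y (F(h, Y) = Y - (2*(-5) + 2*(-5)) = Y - (-10 - 10) = Y - 1*(-20) = Y + 20 = 20 + Y)
-12621 + F(-57, 174) = -12621 + (20 + 174) = -12621 + 194 = -12427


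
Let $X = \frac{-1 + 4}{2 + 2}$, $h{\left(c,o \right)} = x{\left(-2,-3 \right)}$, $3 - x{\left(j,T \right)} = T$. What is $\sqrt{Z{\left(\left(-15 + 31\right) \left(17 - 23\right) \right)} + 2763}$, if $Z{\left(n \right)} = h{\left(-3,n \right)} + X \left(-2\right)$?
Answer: $\frac{3 \sqrt{1230}}{2} \approx 52.607$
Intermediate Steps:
$x{\left(j,T \right)} = 3 - T$
$h{\left(c,o \right)} = 6$ ($h{\left(c,o \right)} = 3 - -3 = 3 + 3 = 6$)
$X = \frac{3}{4} \approx 0.75$
$Z{\left(n \right)} = \frac{9}{2}$ ($Z{\left(n \right)} = 6 + \frac{3}{4} \left(-2\right) = 6 - \frac{3}{2} = \frac{9}{2}$)
$\sqrt{Z{\left(\left(-15 + 31\right) \left(17 - 23\right) \right)} + 2763} = \sqrt{\frac{9}{2} + 2763} = \sqrt{\frac{5535}{2}} = \frac{3 \sqrt{1230}}{2}$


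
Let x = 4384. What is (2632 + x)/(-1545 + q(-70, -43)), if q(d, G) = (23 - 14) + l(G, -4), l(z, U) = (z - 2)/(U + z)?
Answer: -329752/72147 ≈ -4.5706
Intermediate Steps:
l(z, U) = (-2 + z)/(U + z)
q(d, G) = 9 + (-2 + G)/(-4 + G) (q(d, G) = (23 - 14) + (-2 + G)/(-4 + G) = 9 + (-2 + G)/(-4 + G))
(2632 + x)/(-1545 + q(-70, -43)) = (2632 + 4384)/(-1545 + 2*(-19 + 5*(-43))/(-4 - 43)) = 7016/(-1545 + 2*(-19 - 215)/(-47)) = 7016/(-1545 + 2*(-1/47)*(-234)) = 7016/(-1545 + 468/47) = 7016/(-72147/47) = 7016*(-47/72147) = -329752/72147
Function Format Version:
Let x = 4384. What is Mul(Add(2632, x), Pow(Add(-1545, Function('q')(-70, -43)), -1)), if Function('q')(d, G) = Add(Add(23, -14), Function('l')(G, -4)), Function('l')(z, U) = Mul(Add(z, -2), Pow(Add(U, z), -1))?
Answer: Rational(-329752, 72147) ≈ -4.5706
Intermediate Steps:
Function('l')(z, U) = Mul(Pow(Add(U, z), -1), Add(-2, z)) (Function('l')(z, U) = Mul(Add(-2, z), Pow(Add(U, z), -1)) = Mul(Pow(Add(U, z), -1), Add(-2, z)))
Function('q')(d, G) = Add(9, Mul(Pow(Add(-4, G), -1), Add(-2, G))) (Function('q')(d, G) = Add(Add(23, -14), Mul(Pow(Add(-4, G), -1), Add(-2, G))) = Add(9, Mul(Pow(Add(-4, G), -1), Add(-2, G))))
Mul(Add(2632, x), Pow(Add(-1545, Function('q')(-70, -43)), -1)) = Mul(Add(2632, 4384), Pow(Add(-1545, Mul(2, Pow(Add(-4, -43), -1), Add(-19, Mul(5, -43)))), -1)) = Mul(7016, Pow(Add(-1545, Mul(2, Pow(-47, -1), Add(-19, -215))), -1)) = Mul(7016, Pow(Add(-1545, Mul(2, Rational(-1, 47), -234)), -1)) = Mul(7016, Pow(Add(-1545, Rational(468, 47)), -1)) = Mul(7016, Pow(Rational(-72147, 47), -1)) = Mul(7016, Rational(-47, 72147)) = Rational(-329752, 72147)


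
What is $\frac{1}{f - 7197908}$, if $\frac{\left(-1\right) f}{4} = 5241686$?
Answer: $- \frac{1}{28164652} \approx -3.5505 \cdot 10^{-8}$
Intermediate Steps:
$f = -20966744$ ($f = \left(-4\right) 5241686 = -20966744$)
$\frac{1}{f - 7197908} = \frac{1}{-20966744 - 7197908} = \frac{1}{-28164652} = - \frac{1}{28164652}$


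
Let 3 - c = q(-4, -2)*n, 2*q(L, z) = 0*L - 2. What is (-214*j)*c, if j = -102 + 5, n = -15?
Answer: -249096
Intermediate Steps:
j = -97
q(L, z) = -1 (q(L, z) = (0*L - 2)/2 = (0 - 2)/2 = (½)*(-2) = -1)
c = -12 (c = 3 - (-1)*(-15) = 3 - 1*15 = 3 - 15 = -12)
(-214*j)*c = -214*(-97)*(-12) = 20758*(-12) = -249096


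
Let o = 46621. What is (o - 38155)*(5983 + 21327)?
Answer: 231206460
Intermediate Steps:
(o - 38155)*(5983 + 21327) = (46621 - 38155)*(5983 + 21327) = 8466*27310 = 231206460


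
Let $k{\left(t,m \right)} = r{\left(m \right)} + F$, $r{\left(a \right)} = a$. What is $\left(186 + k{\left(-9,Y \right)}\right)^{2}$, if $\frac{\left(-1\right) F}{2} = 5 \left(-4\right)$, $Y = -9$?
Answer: $47089$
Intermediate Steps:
$F = 40$ ($F = - 2 \cdot 5 \left(-4\right) = \left(-2\right) \left(-20\right) = 40$)
$k{\left(t,m \right)} = 40 + m$ ($k{\left(t,m \right)} = m + 40 = 40 + m$)
$\left(186 + k{\left(-9,Y \right)}\right)^{2} = \left(186 + \left(40 - 9\right)\right)^{2} = \left(186 + 31\right)^{2} = 217^{2} = 47089$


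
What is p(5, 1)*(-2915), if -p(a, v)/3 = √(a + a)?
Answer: 8745*√10 ≈ 27654.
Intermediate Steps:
p(a, v) = -3*√2*√a (p(a, v) = -3*√(a + a) = -3*√2*√a)
p(5, 1)*(-2915) = -3*√2*√5*(-2915) = -3*√10*(-2915) = 8745*√10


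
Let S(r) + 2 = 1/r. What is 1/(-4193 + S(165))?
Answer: -165/692174 ≈ -0.00023838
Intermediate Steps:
S(r) = -2 + 1/r
1/(-4193 + S(165)) = 1/(-4193 + (-2 + 1/165)) = 1/(-4193 - 329/165) = 1/(-692174/165) = -165/692174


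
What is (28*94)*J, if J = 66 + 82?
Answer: 389536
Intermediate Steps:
J = 148
(28*94)*J = (28*94)*148 = 2632*148 = 389536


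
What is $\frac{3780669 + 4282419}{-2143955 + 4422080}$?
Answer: $\frac{2687696}{759375} \approx 3.5394$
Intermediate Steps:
$\frac{3780669 + 4282419}{-2143955 + 4422080} = \frac{8063088}{2278125} = 8063088 \cdot \frac{1}{2278125} = \frac{2687696}{759375}$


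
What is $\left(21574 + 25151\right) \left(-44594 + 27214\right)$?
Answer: $-812080500$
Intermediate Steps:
$\left(21574 + 25151\right) \left(-44594 + 27214\right) = 46725 \left(-17380\right) = -812080500$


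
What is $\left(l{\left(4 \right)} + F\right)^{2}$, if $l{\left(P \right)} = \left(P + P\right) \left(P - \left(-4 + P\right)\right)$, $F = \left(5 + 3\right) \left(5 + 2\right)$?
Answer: $7744$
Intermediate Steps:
$F = 56$ ($F = 8 \cdot 7 = 56$)
$l{\left(P \right)} = 8 P$ ($l{\left(P \right)} = 2 P 4 = 8 P$)
$\left(l{\left(4 \right)} + F\right)^{2} = \left(8 \cdot 4 + 56\right)^{2} = \left(32 + 56\right)^{2} = 88^{2} = 7744$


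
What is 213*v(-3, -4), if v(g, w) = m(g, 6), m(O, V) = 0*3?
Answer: 0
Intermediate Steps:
m(O, V) = 0
v(g, w) = 0
213*v(-3, -4) = 213*0 = 0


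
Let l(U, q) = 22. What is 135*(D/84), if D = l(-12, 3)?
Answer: 495/14 ≈ 35.357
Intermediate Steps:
D = 22
135*(D/84) = 135*(22/84) = 135*(22*(1/84)) = 135*(11/42) = 495/14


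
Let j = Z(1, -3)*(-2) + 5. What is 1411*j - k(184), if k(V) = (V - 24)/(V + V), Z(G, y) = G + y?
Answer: 292067/23 ≈ 12699.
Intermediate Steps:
k(V) = (-24 + V)/(2*V) (k(V) = (-24 + V)/((2*V)) = (-24 + V)*(1/(2*V)) = (-24 + V)/(2*V))
j = 9 (j = (1 - 3)*(-2) + 5 = -2*(-2) + 5 = 4 + 5 = 9)
1411*j - k(184) = 1411*9 - (-24 + 184)/(2*184) = 12699 - 160/(2*184) = 12699 - 1*10/23 = 12699 - 10/23 = 292067/23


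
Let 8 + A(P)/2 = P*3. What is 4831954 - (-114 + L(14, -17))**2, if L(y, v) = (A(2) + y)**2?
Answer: 4831758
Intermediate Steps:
A(P) = -16 + 6*P (A(P) = -16 + 2*(P*3) = -16 + 2*(3*P) = -16 + 6*P)
L(y, v) = (-4 + y)**2 (L(y, v) = ((-16 + 6*2) + y)**2 = ((-16 + 12) + y)**2 = (-4 + y)**2)
4831954 - (-114 + L(14, -17))**2 = 4831954 - (-114 + (-4 + 14)**2)**2 = 4831954 - (-114 + 10**2)**2 = 4831954 - (-114 + 100)**2 = 4831954 - 1*(-14)**2 = 4831954 - 1*196 = 4831954 - 196 = 4831758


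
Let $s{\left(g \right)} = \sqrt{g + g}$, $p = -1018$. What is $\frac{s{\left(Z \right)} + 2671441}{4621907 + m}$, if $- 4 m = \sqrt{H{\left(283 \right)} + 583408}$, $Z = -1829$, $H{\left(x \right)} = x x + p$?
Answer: $\frac{197554429727792}{341792388403905} + \frac{10685764 \sqrt{662479}}{341792388403905} + \frac{4 i \sqrt{2423348182}}{341792388403905} + \frac{73950512 i \sqrt{3658}}{341792388403905} \approx 0.57802 + 1.3086 \cdot 10^{-5} i$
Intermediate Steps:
$H{\left(x \right)} = -1018 + x^{2}$ ($H{\left(x \right)} = x x - 1018 = x^{2} - 1018 = -1018 + x^{2}$)
$m = - \frac{\sqrt{662479}}{4}$ ($m = - \frac{\sqrt{\left(-1018 + 283^{2}\right) + 583408}}{4} = - \frac{\sqrt{\left(-1018 + 80089\right) + 583408}}{4} = - \frac{\sqrt{79071 + 583408}}{4} = - \frac{\sqrt{662479}}{4} \approx -203.48$)
$s{\left(g \right)} = \sqrt{2} \sqrt{g}$ ($s{\left(g \right)} = \sqrt{2 g} = \sqrt{2} \sqrt{g}$)
$\frac{s{\left(Z \right)} + 2671441}{4621907 + m} = \frac{\sqrt{2} \sqrt{-1829} + 2671441}{4621907 - \frac{\sqrt{662479}}{4}} = \frac{\sqrt{2} i \sqrt{1829} + 2671441}{4621907 - \frac{\sqrt{662479}}{4}} = \frac{i \sqrt{3658} + 2671441}{4621907 - \frac{\sqrt{662479}}{4}} = \frac{2671441 + i \sqrt{3658}}{4621907 - \frac{\sqrt{662479}}{4}}$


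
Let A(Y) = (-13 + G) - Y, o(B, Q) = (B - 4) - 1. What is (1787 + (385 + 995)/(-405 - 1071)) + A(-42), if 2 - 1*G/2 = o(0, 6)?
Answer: 224975/123 ≈ 1829.1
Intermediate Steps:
o(B, Q) = -5 + B (o(B, Q) = (-4 + B) - 1 = -5 + B)
G = 14 (G = 4 - 2*(-5 + 0) = 4 - 2*(-5) = 4 + 10 = 14)
A(Y) = 1 - Y (A(Y) = (-13 + 14) - Y = 1 - Y)
(1787 + (385 + 995)/(-405 - 1071)) + A(-42) = (1787 + (385 + 995)/(-405 - 1071)) + (1 - 1*(-42)) = (1787 + 1380/(-1476)) + (1 + 42) = (1787 + 1380*(-1/1476)) + 43 = (1787 - 115/123) + 43 = 219686/123 + 43 = 224975/123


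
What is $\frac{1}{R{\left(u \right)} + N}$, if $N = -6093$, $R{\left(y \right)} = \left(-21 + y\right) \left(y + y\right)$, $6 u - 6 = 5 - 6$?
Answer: $- \frac{18}{110279} \approx -0.00016322$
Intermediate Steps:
$u = \frac{5}{6}$ ($u = 1 + \frac{5 - 6}{6} = 1 + \frac{1}{6} \left(-1\right) = 1 - \frac{1}{6} = \frac{5}{6} \approx 0.83333$)
$R{\left(y \right)} = 2 y \left(-21 + y\right)$ ($R{\left(y \right)} = \left(-21 + y\right) 2 y = 2 y \left(-21 + y\right)$)
$\frac{1}{R{\left(u \right)} + N} = \frac{1}{2 \cdot \frac{5}{6} \left(-21 + \frac{5}{6}\right) - 6093} = \frac{1}{2 \cdot \frac{5}{6} \left(- \frac{121}{6}\right) - 6093} = \frac{1}{- \frac{605}{18} - 6093} = \frac{1}{- \frac{110279}{18}} = - \frac{18}{110279}$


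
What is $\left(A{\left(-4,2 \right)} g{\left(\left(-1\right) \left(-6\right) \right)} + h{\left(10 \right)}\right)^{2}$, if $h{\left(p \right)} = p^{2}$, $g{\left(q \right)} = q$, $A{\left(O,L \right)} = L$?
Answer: $12544$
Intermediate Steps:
$\left(A{\left(-4,2 \right)} g{\left(\left(-1\right) \left(-6\right) \right)} + h{\left(10 \right)}\right)^{2} = \left(2 \left(\left(-1\right) \left(-6\right)\right) + 10^{2}\right)^{2} = \left(2 \cdot 6 + 100\right)^{2} = \left(12 + 100\right)^{2} = 112^{2} = 12544$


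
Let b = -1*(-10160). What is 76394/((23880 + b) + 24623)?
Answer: 76394/58663 ≈ 1.3023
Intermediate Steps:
b = 10160
76394/((23880 + b) + 24623) = 76394/((23880 + 10160) + 24623) = 76394/(34040 + 24623) = 76394/58663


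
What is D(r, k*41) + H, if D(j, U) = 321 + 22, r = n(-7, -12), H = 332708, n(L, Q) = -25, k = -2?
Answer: 333051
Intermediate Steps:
r = -25
D(j, U) = 343
D(r, k*41) + H = 343 + 332708 = 333051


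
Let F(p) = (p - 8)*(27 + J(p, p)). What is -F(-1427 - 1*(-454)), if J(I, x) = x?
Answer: -928026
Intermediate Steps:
F(p) = (-8 + p)*(27 + p) (F(p) = (p - 8)*(27 + p) = (-8 + p)*(27 + p))
-F(-1427 - 1*(-454)) = -(-216 + (-1427 - 1*(-454))² + 19*(-1427 - 1*(-454))) = -(-216 + (-1427 + 454)² + 19*(-1427 + 454)) = -(-216 + (-973)² + 19*(-973)) = -(-216 + 946729 - 18487) = -1*928026 = -928026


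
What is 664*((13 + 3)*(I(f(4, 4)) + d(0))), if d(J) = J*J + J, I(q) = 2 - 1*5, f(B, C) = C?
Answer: -31872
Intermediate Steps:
I(q) = -3 (I(q) = 2 - 5 = -3)
d(J) = J + J² (d(J) = J² + J = J + J²)
664*((13 + 3)*(I(f(4, 4)) + d(0))) = 664*((13 + 3)*(-3 + 0*(1 + 0))) = 664*(16*(-3 + 0*1)) = 664*(16*(-3 + 0)) = 664*(16*(-3)) = 664*(-48) = -31872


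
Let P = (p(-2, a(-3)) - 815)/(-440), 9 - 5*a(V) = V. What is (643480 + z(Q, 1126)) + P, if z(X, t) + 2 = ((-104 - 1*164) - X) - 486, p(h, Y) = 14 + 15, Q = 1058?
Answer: 141166913/220 ≈ 6.4167e+5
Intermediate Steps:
a(V) = 9/5 - V/5
p(h, Y) = 29
z(X, t) = -756 - X (z(X, t) = -2 + (((-104 - 1*164) - X) - 486) = -2 + (((-104 - 164) - X) - 486) = -2 + ((-268 - X) - 486) = -2 + (-754 - X) = -756 - X)
P = 393/220 (P = (29 - 815)/(-440) = -786*(-1/440) = 393/220 ≈ 1.7864)
(643480 + z(Q, 1126)) + P = (643480 + (-756 - 1*1058)) + 393/220 = (643480 + (-756 - 1058)) + 393/220 = (643480 - 1814) + 393/220 = 641666 + 393/220 = 141166913/220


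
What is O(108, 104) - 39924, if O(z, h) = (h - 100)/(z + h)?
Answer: -2115971/53 ≈ -39924.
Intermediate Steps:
O(z, h) = (-100 + h)/(h + z)
O(108, 104) - 39924 = (-100 + 104)/(104 + 108) - 39924 = 4/212 - 39924 = (1/212)*4 - 39924 = 1/53 - 39924 = -2115971/53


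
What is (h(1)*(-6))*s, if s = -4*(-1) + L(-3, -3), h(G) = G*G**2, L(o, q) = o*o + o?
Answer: -60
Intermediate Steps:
L(o, q) = o + o**2 (L(o, q) = o**2 + o = o + o**2)
h(G) = G**3
s = 10 (s = -4*(-1) - 3*(1 - 3) = 4 - 3*(-2) = 4 + 6 = 10)
(h(1)*(-6))*s = (1**3*(-6))*10 = (1*(-6))*10 = -6*10 = -60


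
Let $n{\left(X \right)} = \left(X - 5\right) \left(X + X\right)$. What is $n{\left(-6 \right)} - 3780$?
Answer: $-3648$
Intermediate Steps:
$n{\left(X \right)} = 2 X \left(-5 + X\right)$ ($n{\left(X \right)} = \left(-5 + X\right) 2 X = 2 X \left(-5 + X\right)$)
$n{\left(-6 \right)} - 3780 = 2 \left(-6\right) \left(-5 - 6\right) - 3780 = 2 \left(-6\right) \left(-11\right) - 3780 = 132 - 3780 = -3648$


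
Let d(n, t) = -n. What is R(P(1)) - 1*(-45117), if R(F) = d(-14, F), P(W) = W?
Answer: 45131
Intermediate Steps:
R(F) = 14 (R(F) = -1*(-14) = 14)
R(P(1)) - 1*(-45117) = 14 - 1*(-45117) = 14 + 45117 = 45131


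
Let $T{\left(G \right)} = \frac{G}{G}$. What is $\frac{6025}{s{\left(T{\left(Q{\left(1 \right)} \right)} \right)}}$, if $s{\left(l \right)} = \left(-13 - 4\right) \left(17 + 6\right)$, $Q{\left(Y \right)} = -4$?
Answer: $- \frac{6025}{391} \approx -15.409$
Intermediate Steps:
$T{\left(G \right)} = 1$
$s{\left(l \right)} = -391$ ($s{\left(l \right)} = \left(-13 - 4\right) 23 = \left(-17\right) 23 = -391$)
$\frac{6025}{s{\left(T{\left(Q{\left(1 \right)} \right)} \right)}} = \frac{6025}{-391} = 6025 \left(- \frac{1}{391}\right) = - \frac{6025}{391}$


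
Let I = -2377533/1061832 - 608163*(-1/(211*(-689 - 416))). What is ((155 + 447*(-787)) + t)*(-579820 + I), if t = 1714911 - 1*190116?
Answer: -56135000062088249186797/82523813320 ≈ -6.8023e+11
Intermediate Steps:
t = 1524795 (t = 1714911 - 190116 = 1524795)
I = -400033547077/82523813320 (I = -2377533*1/1061832 - 608163/((-1105*(-211))) = -792511/353944 - 608163/233155 = -400033547077/82523813320 ≈ -4.8475)
((155 + 447*(-787)) + t)*(-579820 + I) = ((155 + 447*(-787)) + 1524795)*(-579820 - 400033547077/82523813320) = ((155 - 351789) + 1524795)*(-47849357472749477/82523813320) = (-351634 + 1524795)*(-47849357472749477/82523813320) = 1173161*(-47849357472749477/82523813320) = -56135000062088249186797/82523813320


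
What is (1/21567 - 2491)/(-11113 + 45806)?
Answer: -53723396/748223931 ≈ -0.071801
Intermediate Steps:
(1/21567 - 2491)/(-11113 + 45806) = (1/21567 - 2491)/34693 = -53723396/21567*1/34693 = -53723396/748223931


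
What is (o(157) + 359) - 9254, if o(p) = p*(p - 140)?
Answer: -6226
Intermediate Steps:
o(p) = p*(-140 + p)
(o(157) + 359) - 9254 = (157*(-140 + 157) + 359) - 9254 = (157*17 + 359) - 9254 = (2669 + 359) - 9254 = 3028 - 9254 = -6226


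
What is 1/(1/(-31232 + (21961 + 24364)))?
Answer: 15093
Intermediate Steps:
1/(1/(-31232 + (21961 + 24364))) = 1/(1/(-31232 + 46325)) = 1/(1/15093) = 15093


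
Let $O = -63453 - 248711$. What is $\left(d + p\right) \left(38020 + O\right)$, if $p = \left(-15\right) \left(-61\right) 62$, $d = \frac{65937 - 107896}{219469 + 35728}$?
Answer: $- \frac{3968860504048544}{255197} \approx -1.5552 \cdot 10^{10}$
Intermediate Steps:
$O = -312164$
$d = - \frac{41959}{255197} \approx -0.16442$
$p = 56730$ ($p = 915 \cdot 62 = 56730$)
$\left(d + p\right) \left(38020 + O\right) = \left(- \frac{41959}{255197} + 56730\right) \left(38020 - 312164\right) = \frac{14477283851}{255197} \left(-274144\right) = - \frac{3968860504048544}{255197}$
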